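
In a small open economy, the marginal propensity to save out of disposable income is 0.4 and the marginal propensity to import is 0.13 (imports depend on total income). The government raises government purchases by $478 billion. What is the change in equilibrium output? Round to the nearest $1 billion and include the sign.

+$902 billion

MPC = 1 − MPS = 1 − 0.4 = 0.6.
Spending multiplier = 1/(1 − c + m) = 1/(1 − 0.6 + 0.13) = 1/0.53 ≈ 1.887.
ΔY = k × ΔG = (+$478 billion) / 0.53 ≈ +$902 billion.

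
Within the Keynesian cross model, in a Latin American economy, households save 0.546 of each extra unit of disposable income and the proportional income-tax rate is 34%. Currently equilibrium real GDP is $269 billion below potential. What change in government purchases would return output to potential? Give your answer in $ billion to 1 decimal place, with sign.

+$188.4 billion

MPC = 1 − MPS = 1 − 0.546 = 0.454.
Spending multiplier = 1/(1 − c(1−t)) = 1/(1 − 0.454×0.66) = 1/0.70036 ≈ 1.428.
Need ΔY = +$269 billion, so ΔG = ΔY/k = (+$269 billion) × 0.70036 ≈ +$188.4 billion.
The government should increase government purchases by $188.4 billion.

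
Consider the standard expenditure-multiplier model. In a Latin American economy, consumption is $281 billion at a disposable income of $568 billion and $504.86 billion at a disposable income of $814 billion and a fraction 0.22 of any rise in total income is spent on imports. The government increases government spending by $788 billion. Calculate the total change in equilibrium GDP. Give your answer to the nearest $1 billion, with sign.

+$2,542 billion

MPC = ΔC/ΔYd = (504.86 − 281)/(814 − 568) = 223.86/246 = 0.91.
Spending multiplier = 1/(1 − c + m) = 1/(1 − 0.91 + 0.22) = 1/0.31 ≈ 3.226.
ΔY = k × ΔG = (+$788 billion) / 0.31 ≈ +$2,542 billion.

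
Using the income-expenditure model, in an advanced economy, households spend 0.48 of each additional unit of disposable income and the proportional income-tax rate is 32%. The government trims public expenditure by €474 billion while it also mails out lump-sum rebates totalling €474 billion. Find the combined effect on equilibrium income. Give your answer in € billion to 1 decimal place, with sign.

Expenditure multiplier = 1/(1 − c(1−t)) = 1/(1 − 0.48×0.68) = 1/0.6736 ≈ 1.485.
ΔG contributes k·ΔG = (−€474 billion) / 0.6736 ≈ −€703.7 billion.
ΔT of −€474 billion changes first-round spending by −c·ΔT = +€227.52 billion, contributing k·(−c·ΔT) = (+€227.52 billion) / 0.6736 ≈ +€337.8 billion.
Net ΔY = k(ΔG − c·ΔT) = (−€246.48 billion) / 0.6736 ≈ −€365.9 billion.

−€365.9 billion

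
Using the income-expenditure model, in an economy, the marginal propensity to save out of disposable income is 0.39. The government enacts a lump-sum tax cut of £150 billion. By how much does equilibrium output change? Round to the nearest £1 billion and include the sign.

+£235 billion

MPC = 1 − MPS = 1 − 0.39 = 0.61.
A lump-sum tax change of −£150 billion shifts disposable income by +£150 billion; first-round consumption changes by −c × ΔT = −0.61 × (−£150 billion) = +£91.5 billion.
Expenditure multiplier = 1/(1 − MPC) = 1/(1 − 0.61) = 1/0.39 ≈ 2.564.
The tax multiplier is −c × k ≈ −1.564, so ΔY = k × (−c·ΔT) = (+£91.5 billion) / 0.39 ≈ +£235 billion.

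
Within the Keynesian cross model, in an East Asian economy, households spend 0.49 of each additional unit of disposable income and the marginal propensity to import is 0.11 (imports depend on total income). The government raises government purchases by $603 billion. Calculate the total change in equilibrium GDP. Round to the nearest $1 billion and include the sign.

+$973 billion

Spending multiplier = 1/(1 − c + m) = 1/(1 − 0.49 + 0.11) = 1/0.62 ≈ 1.613.
ΔY = k × ΔG = (+$603 billion) / 0.62 ≈ +$973 billion.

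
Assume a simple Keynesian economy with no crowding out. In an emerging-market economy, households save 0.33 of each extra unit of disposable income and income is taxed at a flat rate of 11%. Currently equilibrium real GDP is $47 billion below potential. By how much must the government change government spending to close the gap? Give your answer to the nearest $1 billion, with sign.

MPC = 1 − MPS = 1 − 0.33 = 0.67.
Spending multiplier = 1/(1 − c(1−t)) = 1/(1 − 0.67×0.89) = 1/0.4037 ≈ 2.477.
Need ΔY = +$47 billion, so ΔG = ΔY/k = (+$47 billion) × 0.4037 ≈ +$19 billion.
The government should increase government spending by $19 billion.

+$19 billion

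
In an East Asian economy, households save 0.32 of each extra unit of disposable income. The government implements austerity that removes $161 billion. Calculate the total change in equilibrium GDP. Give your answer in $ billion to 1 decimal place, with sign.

−$503.1 billion

MPC = 1 − MPS = 1 − 0.32 = 0.68.
Government-spending multiplier = 1/(1 − MPC) = 1/(1 − 0.68) = 1/0.32 = 3.125.
ΔY = k × ΔG = (−$161 billion) / 0.32 ≈ −$503.1 billion.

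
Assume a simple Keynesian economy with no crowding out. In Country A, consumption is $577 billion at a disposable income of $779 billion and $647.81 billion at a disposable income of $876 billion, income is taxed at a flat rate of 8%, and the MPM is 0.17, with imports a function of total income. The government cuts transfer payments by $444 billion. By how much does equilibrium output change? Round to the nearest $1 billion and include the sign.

MPC = ΔC/ΔYd = (647.81 − 577)/(876 − 779) = 70.81/97 = 0.73.
The transfer change shifts disposable income by −$444 billion, so first-round consumption changes by c·ΔTR = 0.73 × (−$444 billion) = −$324.12 billion.
Expenditure multiplier = 1/(1 − c(1−t) + m) = 1/(1 − 0.73×0.92 + 0.17) = 1/0.4984 ≈ 2.006.
The transfer multiplier is c × k ≈ 1.465, so ΔY = k × (c·ΔTR) = (−$324.12 billion) / 0.4984 ≈ −$650 billion.

−$650 billion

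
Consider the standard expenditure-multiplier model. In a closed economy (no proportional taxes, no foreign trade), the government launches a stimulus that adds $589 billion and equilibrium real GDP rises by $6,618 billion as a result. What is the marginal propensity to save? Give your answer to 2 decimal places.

Implied spending multiplier k = ΔY/ΔG = 6,618/589 ≈ 11.236.
Since k = 1/(1 − MPC), MPC = 1 − 1/k = 1 − ΔG/ΔY = 1 − 589/6,618 ≈ 0.91.
MPS = 1 − MPC = 0.09.

0.09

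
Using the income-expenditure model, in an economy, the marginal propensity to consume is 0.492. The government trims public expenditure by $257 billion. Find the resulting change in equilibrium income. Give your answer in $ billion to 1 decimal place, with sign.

Government-spending multiplier = 1/(1 − MPC) = 1/(1 − 0.492) = 1/0.508 ≈ 1.969.
ΔY = k × ΔG = (−$257 billion) / 0.508 ≈ −$505.9 billion.

−$505.9 billion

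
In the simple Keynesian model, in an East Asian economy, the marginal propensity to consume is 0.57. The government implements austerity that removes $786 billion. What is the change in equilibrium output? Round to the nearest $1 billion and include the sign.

−$1,828 billion

Spending multiplier = 1/(1 − MPC) = 1/(1 − 0.57) = 1/0.43 ≈ 2.326.
ΔY = k × ΔG = (−$786 billion) / 0.43 ≈ −$1,828 billion.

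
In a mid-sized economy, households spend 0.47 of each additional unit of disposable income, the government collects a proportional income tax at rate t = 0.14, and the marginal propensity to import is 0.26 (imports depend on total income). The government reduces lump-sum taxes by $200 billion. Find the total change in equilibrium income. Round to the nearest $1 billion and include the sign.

A lump-sum tax change of −$200 billion shifts disposable income by +$200 billion; first-round consumption changes by −c × ΔT = −0.47 × (−$200 billion) = +$94 billion.
Expenditure multiplier = 1/(1 − c(1−t) + m) = 1/(1 − 0.47×0.86 + 0.26) = 1/0.8558 ≈ 1.168.
The tax multiplier is −c × k ≈ −0.549, so ΔY = k × (−c·ΔT) = (+$94 billion) / 0.8558 ≈ +$110 billion.

+$110 billion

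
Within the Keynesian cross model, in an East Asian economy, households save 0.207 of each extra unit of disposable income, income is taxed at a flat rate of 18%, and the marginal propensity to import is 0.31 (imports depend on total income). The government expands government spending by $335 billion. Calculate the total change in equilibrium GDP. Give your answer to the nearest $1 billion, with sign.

MPC = 1 − MPS = 1 − 0.207 = 0.793.
Expenditure multiplier = 1/(1 − c(1−t) + m) = 1/(1 − 0.793×0.82 + 0.31) = 1/0.65974 ≈ 1.516.
ΔY = k × ΔG = (+$335 billion) / 0.65974 ≈ +$508 billion.

+$508 billion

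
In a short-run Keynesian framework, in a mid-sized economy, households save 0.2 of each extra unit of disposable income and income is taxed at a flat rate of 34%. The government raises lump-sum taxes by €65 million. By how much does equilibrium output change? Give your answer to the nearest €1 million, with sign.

−€110 million

MPC = 1 − MPS = 1 − 0.2 = 0.8.
A lump-sum tax change of +€65 million shifts disposable income by −€65 million; first-round consumption changes by −c × ΔT = −0.8 × (+€65 million) = −€52 million.
Expenditure multiplier = 1/(1 − c(1−t)) = 1/(1 − 0.8×0.66) = 1/0.472 ≈ 2.119.
The tax multiplier is −c × k ≈ −1.695, so ΔY = k × (−c·ΔT) = (−€52 million) / 0.472 ≈ −€110 million.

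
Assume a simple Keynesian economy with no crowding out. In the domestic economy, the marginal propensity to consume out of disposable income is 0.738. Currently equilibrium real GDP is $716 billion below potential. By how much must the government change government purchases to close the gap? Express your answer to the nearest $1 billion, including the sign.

Spending multiplier = 1/(1 − MPC) = 1/(1 − 0.738) = 1/0.262 ≈ 3.817.
Need ΔY = +$716 billion, so ΔG = ΔY/k = (+$716 billion) × 0.262 ≈ +$188 billion.
The government should increase government purchases by $188 billion.

+$188 billion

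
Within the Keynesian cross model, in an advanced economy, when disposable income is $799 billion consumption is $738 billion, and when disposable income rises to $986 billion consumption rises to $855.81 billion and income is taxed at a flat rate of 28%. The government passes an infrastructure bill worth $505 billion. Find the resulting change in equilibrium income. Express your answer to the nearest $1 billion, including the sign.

+$924 billion

MPC = ΔC/ΔYd = (855.81 − 738)/(986 − 799) = 117.81/187 = 0.63.
Expenditure multiplier = 1/(1 − c(1−t)) = 1/(1 − 0.63×0.72) = 1/0.5464 ≈ 1.83.
ΔY = k × ΔG = (+$505 billion) / 0.5464 ≈ +$924 billion.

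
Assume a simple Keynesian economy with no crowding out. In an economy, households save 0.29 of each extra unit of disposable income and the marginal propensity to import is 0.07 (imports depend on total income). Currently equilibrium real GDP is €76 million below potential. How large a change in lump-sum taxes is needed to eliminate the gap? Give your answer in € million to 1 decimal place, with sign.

MPC = 1 − MPS = 1 − 0.29 = 0.71.
Spending multiplier = 1/(1 − c + m) = 1/(1 − 0.71 + 0.07) = 1/0.36 ≈ 2.778.
Tax multiplier = −c·k = −0.71/0.36 ≈ −1.972. Need ΔY = +€76 million, so ΔT = ΔY/(−c·k) = −(+€76 million) × 0.36 / 0.71 ≈ −€38.5 million.
The government should cut lump-sum taxes by €38.5 million.

−€38.5 million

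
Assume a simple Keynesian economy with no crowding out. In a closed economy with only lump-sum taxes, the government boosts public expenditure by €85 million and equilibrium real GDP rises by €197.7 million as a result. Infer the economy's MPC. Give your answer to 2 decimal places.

0.57

Implied spending multiplier k = ΔY/ΔG = 197.7/85 ≈ 2.3259.
Since k = 1/(1 − MPC), MPC = 1 − 1/k = 1 − ΔG/ΔY = 1 − 85/197.7 ≈ 0.57.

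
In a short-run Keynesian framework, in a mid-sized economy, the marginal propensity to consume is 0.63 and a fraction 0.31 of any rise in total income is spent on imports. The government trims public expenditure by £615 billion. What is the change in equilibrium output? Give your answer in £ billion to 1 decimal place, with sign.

Government-spending multiplier = 1/(1 − c + m) = 1/(1 − 0.63 + 0.31) = 1/0.68 ≈ 1.471.
ΔY = k × ΔG = (−£615 billion) / 0.68 ≈ −£904.4 billion.

−£904.4 billion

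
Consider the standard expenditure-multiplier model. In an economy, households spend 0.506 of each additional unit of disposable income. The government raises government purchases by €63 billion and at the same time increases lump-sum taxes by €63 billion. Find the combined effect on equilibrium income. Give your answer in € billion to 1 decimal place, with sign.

+€63.0 billion

Expenditure multiplier = 1/(1 − MPC) = 1/(1 − 0.506) = 1/0.494 ≈ 2.024.
ΔG contributes k·ΔG = (+€63 billion) / 0.494 ≈ +€127.5 billion.
ΔT of +€63 billion changes first-round spending by −c·ΔT = −€31.878 billion, contributing k·(−c·ΔT) = (−€31.878 billion) / 0.494 ≈ −€64.5 billion.
With ΔG = ΔT and no other leakages, the balanced-budget multiplier is 1, so ΔY = ΔG = +€63 billion.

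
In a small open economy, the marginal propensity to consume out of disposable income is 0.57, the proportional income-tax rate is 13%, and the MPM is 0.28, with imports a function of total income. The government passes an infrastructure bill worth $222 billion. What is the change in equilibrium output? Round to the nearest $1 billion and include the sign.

+$283 billion

Expenditure multiplier = 1/(1 − c(1−t) + m) = 1/(1 − 0.57×0.87 + 0.28) = 1/0.7841 ≈ 1.275.
ΔY = k × ΔG = (+$222 billion) / 0.7841 ≈ +$283 billion.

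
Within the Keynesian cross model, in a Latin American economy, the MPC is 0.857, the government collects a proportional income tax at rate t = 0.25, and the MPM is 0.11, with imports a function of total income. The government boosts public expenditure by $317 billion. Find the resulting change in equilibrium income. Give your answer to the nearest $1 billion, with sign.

+$678 billion

Spending multiplier = 1/(1 − c(1−t) + m) = 1/(1 − 0.857×0.75 + 0.11) = 1/0.46725 ≈ 2.14.
ΔY = k × ΔG = (+$317 billion) / 0.46725 ≈ +$678 billion.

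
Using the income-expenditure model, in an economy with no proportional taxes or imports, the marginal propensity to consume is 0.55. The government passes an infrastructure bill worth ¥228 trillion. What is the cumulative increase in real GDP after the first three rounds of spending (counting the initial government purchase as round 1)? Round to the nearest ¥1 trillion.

¥422 trillion

Round 1 adds ΔG = ¥228 trillion; each later round is MPC = 0.55 times the previous.
After 3 rounds: 228 + 125.4 + 68.97 = ΔG·(1 − c^3)/(1 − c) = 228 × (1 − 0.166375)/0.45 ≈ ¥422 trillion.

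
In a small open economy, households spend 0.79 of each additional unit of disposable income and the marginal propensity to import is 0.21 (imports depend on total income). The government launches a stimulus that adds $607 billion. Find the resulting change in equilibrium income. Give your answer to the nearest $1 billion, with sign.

Expenditure multiplier = 1/(1 − c + m) = 1/(1 − 0.79 + 0.21) = 1/0.42 ≈ 2.381.
ΔY = k × ΔG = (+$607 billion) / 0.42 ≈ +$1,445 billion.

+$1,445 billion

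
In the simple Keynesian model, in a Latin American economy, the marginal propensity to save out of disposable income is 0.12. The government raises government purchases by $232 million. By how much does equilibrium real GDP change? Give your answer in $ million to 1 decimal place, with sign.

+$1,933.3 million

MPC = 1 − MPS = 1 − 0.12 = 0.88.
Spending multiplier = 1/(1 − MPC) = 1/(1 − 0.88) = 1/0.12 ≈ 8.333.
ΔY = k × ΔG = (+$232 million) / 0.12 ≈ +$1,933.3 million.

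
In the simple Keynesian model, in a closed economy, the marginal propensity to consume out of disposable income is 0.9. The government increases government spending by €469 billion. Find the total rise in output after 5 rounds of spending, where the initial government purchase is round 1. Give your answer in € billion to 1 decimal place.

€1,920.6 billion

Round 1 adds ΔG = €469 billion; each later round is MPC = 0.9 times the previous.
After 5 rounds: 469 + 422.1 + 379.89 + 341.901 + 307.7109 = ΔG·(1 − c^5)/(1 − c) = 469 × (1 − 0.59049)/0.1 ≈ €1,920.6 billion.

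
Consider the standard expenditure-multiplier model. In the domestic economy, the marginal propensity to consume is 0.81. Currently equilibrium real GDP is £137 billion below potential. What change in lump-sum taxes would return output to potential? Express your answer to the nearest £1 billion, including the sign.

Spending multiplier = 1/(1 − MPC) = 1/(1 − 0.81) = 1/0.19 ≈ 5.263.
Tax multiplier = −c·k = −0.81/0.19 ≈ −4.263. Need ΔY = +£137 billion, so ΔT = ΔY/(−c·k) = −(+£137 billion) × 0.19 / 0.81 ≈ −£32 billion.
The government should cut lump-sum taxes by £32 billion.

−£32 billion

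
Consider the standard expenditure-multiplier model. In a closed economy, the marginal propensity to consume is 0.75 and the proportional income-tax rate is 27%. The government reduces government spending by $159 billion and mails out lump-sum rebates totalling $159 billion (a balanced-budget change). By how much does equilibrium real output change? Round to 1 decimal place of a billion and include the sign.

Expenditure multiplier = 1/(1 − c(1−t)) = 1/(1 − 0.75×0.73) = 1/0.4525 ≈ 2.21.
ΔG contributes k·ΔG = (−$159 billion) / 0.4525 ≈ −$351.4 billion.
ΔT of −$159 billion changes first-round spending by −c·ΔT = +$119.25 billion, contributing k·(−c·ΔT) = (+$119.25 billion) / 0.4525 ≈ +$263.5 billion.
Net ΔY = k(ΔG − c·ΔT) = (−$39.75 billion) / 0.4525 ≈ −$87.8 billion.

−$87.8 billion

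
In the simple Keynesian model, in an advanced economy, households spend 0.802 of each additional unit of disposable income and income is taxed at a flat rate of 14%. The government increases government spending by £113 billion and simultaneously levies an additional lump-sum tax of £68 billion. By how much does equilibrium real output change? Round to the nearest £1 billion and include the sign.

Expenditure multiplier = 1/(1 − c(1−t)) = 1/(1 − 0.802×0.86) = 1/0.31028 ≈ 3.223.
ΔG contributes k·ΔG = (+£113 billion) / 0.31028 ≈ +£364.2 billion.
ΔT of +£68 billion changes first-round spending by −c·ΔT = −£54.536 billion, contributing k·(−c·ΔT) = (−£54.536 billion) / 0.31028 ≈ −£175.8 billion.
Net ΔY = k(ΔG − c·ΔT) = (+£58.464 billion) / 0.31028 ≈ +£188 billion.

+£188 billion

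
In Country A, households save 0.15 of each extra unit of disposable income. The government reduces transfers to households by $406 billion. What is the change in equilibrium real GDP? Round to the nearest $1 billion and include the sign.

−$2,301 billion

MPC = 1 − MPS = 1 − 0.15 = 0.85.
The transfer change shifts disposable income by −$406 billion, so first-round consumption changes by c·ΔTR = 0.85 × (−$406 billion) = −$345.1 billion.
Expenditure multiplier = 1/(1 − MPC) = 1/(1 − 0.85) = 1/0.15 ≈ 6.667.
The transfer multiplier is c × k ≈ 5.667, so ΔY = k × (c·ΔTR) = (−$345.1 billion) / 0.15 ≈ −$2,301 billion.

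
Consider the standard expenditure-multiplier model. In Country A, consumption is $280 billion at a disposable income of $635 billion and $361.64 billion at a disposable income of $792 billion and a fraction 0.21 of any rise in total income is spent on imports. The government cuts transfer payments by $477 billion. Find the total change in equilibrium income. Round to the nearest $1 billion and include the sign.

MPC = ΔC/ΔYd = (361.64 − 280)/(792 − 635) = 81.64/157 = 0.52.
The transfer change shifts disposable income by −$477 billion, so first-round consumption changes by c·ΔTR = 0.52 × (−$477 billion) = −$248.04 billion.
Expenditure multiplier = 1/(1 − c + m) = 1/(1 − 0.52 + 0.21) = 1/0.69 ≈ 1.449.
The transfer multiplier is c × k ≈ 0.754, so ΔY = k × (c·ΔTR) = (−$248.04 billion) / 0.69 ≈ −$359 billion.

−$359 billion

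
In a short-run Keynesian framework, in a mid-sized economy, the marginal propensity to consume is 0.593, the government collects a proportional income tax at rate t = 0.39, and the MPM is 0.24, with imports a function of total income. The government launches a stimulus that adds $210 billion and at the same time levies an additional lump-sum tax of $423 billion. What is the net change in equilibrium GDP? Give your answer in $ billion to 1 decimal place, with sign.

−$46.5 billion

Expenditure multiplier = 1/(1 − c(1−t) + m) = 1/(1 − 0.593×0.61 + 0.24) = 1/0.87827 ≈ 1.139.
ΔG contributes k·ΔG = (+$210 billion) / 0.87827 ≈ +$239.1 billion.
ΔT of +$423 billion changes first-round spending by −c·ΔT = −$250.839 billion, contributing k·(−c·ΔT) = (−$250.839 billion) / 0.87827 ≈ −$285.6 billion.
Net ΔY = k(ΔG − c·ΔT) = (−$40.839 billion) / 0.87827 ≈ −$46.5 billion.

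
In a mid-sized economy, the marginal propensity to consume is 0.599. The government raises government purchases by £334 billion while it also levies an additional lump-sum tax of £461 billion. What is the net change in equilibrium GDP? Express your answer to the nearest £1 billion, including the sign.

Expenditure multiplier = 1/(1 − MPC) = 1/(1 − 0.599) = 1/0.401 ≈ 2.494.
ΔG contributes k·ΔG = (+£334 billion) / 0.401 ≈ +£832.9 billion.
ΔT of +£461 billion changes first-round spending by −c·ΔT = −£276.139 billion, contributing k·(−c·ΔT) = (−£276.139 billion) / 0.401 ≈ −£688.6 billion.
Net ΔY = k(ΔG − c·ΔT) = (+£57.861 billion) / 0.401 ≈ +£144 billion.

+£144 billion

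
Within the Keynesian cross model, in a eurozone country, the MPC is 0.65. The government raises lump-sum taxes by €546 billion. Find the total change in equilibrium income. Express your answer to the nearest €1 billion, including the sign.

A lump-sum tax change of +€546 billion shifts disposable income by −€546 billion; first-round consumption changes by −c × ΔT = −0.65 × (+€546 billion) = −€354.9 billion.
Expenditure multiplier = 1/(1 − MPC) = 1/(1 − 0.65) = 1/0.35 ≈ 2.857.
The tax multiplier is −c × k ≈ −1.857, so ΔY = k × (−c·ΔT) = (−€354.9 billion) / 0.35 = −€1,014 billion.

−€1,014 billion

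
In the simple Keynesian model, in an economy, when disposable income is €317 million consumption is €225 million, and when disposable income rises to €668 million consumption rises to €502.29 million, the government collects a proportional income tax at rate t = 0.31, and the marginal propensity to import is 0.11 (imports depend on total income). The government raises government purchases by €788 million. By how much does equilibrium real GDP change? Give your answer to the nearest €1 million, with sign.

+€1,395 million

MPC = ΔC/ΔYd = (502.29 − 225)/(668 − 317) = 277.29/351 = 0.79.
Spending multiplier = 1/(1 − c(1−t) + m) = 1/(1 − 0.79×0.69 + 0.11) = 1/0.5649 ≈ 1.77.
ΔY = k × ΔG = (+€788 million) / 0.5649 ≈ +€1,395 million.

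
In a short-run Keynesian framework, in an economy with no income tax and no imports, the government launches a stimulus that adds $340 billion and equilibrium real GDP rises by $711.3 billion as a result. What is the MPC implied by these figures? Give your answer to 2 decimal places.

0.52

Implied spending multiplier k = ΔY/ΔG = 711.3/340 ≈ 2.0921.
Since k = 1/(1 − MPC), MPC = 1 − 1/k = 1 − ΔG/ΔY = 1 − 340/711.3 ≈ 0.52.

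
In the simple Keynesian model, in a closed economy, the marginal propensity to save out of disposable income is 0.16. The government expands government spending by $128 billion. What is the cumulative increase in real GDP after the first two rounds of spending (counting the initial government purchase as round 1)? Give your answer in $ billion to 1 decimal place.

MPC = 1 − MPS = 1 − 0.16 = 0.84.
Round 1 adds ΔG = $128 billion; each later round is MPC = 0.84 times the previous.
After 2 rounds: 128 + 107.52 = ΔG·(1 − c^2)/(1 − c) = 128 × (1 − 0.7056)/0.16 ≈ $235.5 billion.

$235.5 billion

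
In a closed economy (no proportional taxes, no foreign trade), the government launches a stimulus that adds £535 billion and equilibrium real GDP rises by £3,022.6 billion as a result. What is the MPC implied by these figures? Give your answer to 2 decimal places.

Implied spending multiplier k = ΔY/ΔG = 3,022.6/535 ≈ 5.6497.
Since k = 1/(1 − MPC), MPC = 1 − 1/k = 1 − ΔG/ΔY = 1 − 535/3,022.6 ≈ 0.82.

0.82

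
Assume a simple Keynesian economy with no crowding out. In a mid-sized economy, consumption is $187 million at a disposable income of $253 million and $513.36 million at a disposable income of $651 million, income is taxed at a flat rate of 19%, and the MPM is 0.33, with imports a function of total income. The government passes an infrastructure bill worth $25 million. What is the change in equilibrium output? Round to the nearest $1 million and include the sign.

MPC = ΔC/ΔYd = (513.36 − 187)/(651 − 253) = 326.36/398 = 0.82.
Spending multiplier = 1/(1 − c(1−t) + m) = 1/(1 − 0.82×0.81 + 0.33) = 1/0.6658 ≈ 1.502.
ΔY = k × ΔG = (+$25 million) / 0.6658 ≈ +$38 million.

+$38 million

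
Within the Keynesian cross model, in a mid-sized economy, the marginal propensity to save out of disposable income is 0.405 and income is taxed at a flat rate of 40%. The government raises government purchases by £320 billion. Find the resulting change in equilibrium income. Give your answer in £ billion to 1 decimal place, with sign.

+£497.7 billion

MPC = 1 − MPS = 1 − 0.405 = 0.595.
Spending multiplier = 1/(1 − c(1−t)) = 1/(1 − 0.595×0.6) = 1/0.643 ≈ 1.555.
ΔY = k × ΔG = (+£320 billion) / 0.643 ≈ +£497.7 billion.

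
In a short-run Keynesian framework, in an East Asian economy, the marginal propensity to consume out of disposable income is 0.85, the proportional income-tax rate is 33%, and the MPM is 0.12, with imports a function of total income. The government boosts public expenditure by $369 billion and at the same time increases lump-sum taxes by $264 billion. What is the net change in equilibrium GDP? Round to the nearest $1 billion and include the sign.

Expenditure multiplier = 1/(1 − c(1−t) + m) = 1/(1 − 0.85×0.67 + 0.12) = 1/0.5505 ≈ 1.817.
ΔG contributes k·ΔG = (+$369 billion) / 0.5505 ≈ +$670.3 billion.
ΔT of +$264 billion changes first-round spending by −c·ΔT = −$224.4 billion, contributing k·(−c·ΔT) = (−$224.4 billion) / 0.5505 ≈ −$407.6 billion.
Net ΔY = k(ΔG − c·ΔT) = (+$144.6 billion) / 0.5505 ≈ +$263 billion.

+$263 billion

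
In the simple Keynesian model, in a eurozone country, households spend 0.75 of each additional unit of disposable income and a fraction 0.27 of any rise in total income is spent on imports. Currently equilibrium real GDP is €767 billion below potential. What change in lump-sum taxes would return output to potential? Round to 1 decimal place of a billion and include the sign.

−€531.8 billion

Spending multiplier = 1/(1 − c + m) = 1/(1 − 0.75 + 0.27) = 1/0.52 ≈ 1.923.
Tax multiplier = −c·k = −0.75/0.52 ≈ −1.442. Need ΔY = +€767 billion, so ΔT = ΔY/(−c·k) = −(+€767 billion) × 0.52 / 0.75 ≈ −€531.8 billion.
The government should cut lump-sum taxes by €531.8 billion.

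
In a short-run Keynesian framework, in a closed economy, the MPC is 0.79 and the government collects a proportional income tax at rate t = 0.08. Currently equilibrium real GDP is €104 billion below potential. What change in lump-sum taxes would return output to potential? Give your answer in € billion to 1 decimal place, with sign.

Spending multiplier = 1/(1 − c(1−t)) = 1/(1 − 0.79×0.92) = 1/0.2732 ≈ 3.66.
Tax multiplier = −c·k = −0.79/0.2732 ≈ −2.892. Need ΔY = +€104 billion, so ΔT = ΔY/(−c·k) = −(+€104 billion) × 0.2732 / 0.79 ≈ −€36 billion.
The government should cut lump-sum taxes by €36 billion.

−€36.0 billion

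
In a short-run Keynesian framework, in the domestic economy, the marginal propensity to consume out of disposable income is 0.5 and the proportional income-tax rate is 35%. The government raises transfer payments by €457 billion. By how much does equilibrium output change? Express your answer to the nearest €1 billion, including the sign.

The transfer change shifts disposable income by +€457 billion, so first-round consumption changes by c·ΔTR = 0.5 × (+€457 billion) = +€228.5 billion.
Expenditure multiplier = 1/(1 − c(1−t)) = 1/(1 − 0.5×0.65) = 1/0.675 ≈ 1.481.
The transfer multiplier is c × k ≈ 0.741, so ΔY = k × (c·ΔTR) = (+€228.5 billion) / 0.675 ≈ +€339 billion.

+€339 billion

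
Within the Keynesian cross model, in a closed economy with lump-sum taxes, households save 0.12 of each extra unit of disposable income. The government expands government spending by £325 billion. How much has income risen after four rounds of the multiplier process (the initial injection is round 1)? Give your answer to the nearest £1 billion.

MPC = 1 − MPS = 1 − 0.12 = 0.88.
Round 1 adds ΔG = £325 billion; each later round is MPC = 0.88 times the previous.
After 4 rounds: 325 + 286 + 251.68 + 221.4784 = ΔG·(1 − c^4)/(1 − c) = 325 × (1 − 0.59969536)/0.12 ≈ £1,084 billion.

£1,084 billion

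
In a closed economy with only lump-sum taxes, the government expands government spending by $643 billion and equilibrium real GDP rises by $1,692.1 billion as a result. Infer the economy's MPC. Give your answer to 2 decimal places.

Implied spending multiplier k = ΔY/ΔG = 1,692.1/643 ≈ 2.6316.
Since k = 1/(1 − MPC), MPC = 1 − 1/k = 1 − ΔG/ΔY = 1 − 643/1,692.1 ≈ 0.62.

0.62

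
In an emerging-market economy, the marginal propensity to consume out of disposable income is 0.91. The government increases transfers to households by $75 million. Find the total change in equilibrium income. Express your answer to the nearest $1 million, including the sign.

+$758 million

The transfer change shifts disposable income by +$75 million, so first-round consumption changes by c·ΔTR = 0.91 × (+$75 million) = +$68.25 million.
Expenditure multiplier = 1/(1 − MPC) = 1/(1 − 0.91) = 1/0.09 ≈ 11.111.
The transfer multiplier is c × k ≈ 10.111, so ΔY = k × (c·ΔTR) = (+$68.25 million) / 0.09 ≈ +$758 million.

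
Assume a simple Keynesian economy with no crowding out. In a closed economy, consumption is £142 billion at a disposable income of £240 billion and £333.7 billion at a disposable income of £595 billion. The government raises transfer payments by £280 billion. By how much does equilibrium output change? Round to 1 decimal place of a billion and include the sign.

MPC = ΔC/ΔYd = (333.7 − 142)/(595 − 240) = 191.7/355 = 0.54.
The transfer change shifts disposable income by +£280 billion, so first-round consumption changes by c·ΔTR = 0.54 × (+£280 billion) = +£151.2 billion.
Expenditure multiplier = 1/(1 − MPC) = 1/(1 − 0.54) = 1/0.46 ≈ 2.174.
The transfer multiplier is c × k ≈ 1.174, so ΔY = k × (c·ΔTR) = (+£151.2 billion) / 0.46 ≈ +£328.7 billion.

+£328.7 billion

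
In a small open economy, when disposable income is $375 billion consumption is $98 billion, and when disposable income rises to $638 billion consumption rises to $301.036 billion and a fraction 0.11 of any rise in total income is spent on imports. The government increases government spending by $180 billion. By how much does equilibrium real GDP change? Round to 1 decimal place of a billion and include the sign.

+$532.5 billion

MPC = ΔC/ΔYd = (301.036 − 98)/(638 − 375) = 203.036/263 = 0.772.
Government-spending multiplier = 1/(1 − c + m) = 1/(1 − 0.772 + 0.11) = 1/0.338 ≈ 2.959.
ΔY = k × ΔG = (+$180 billion) / 0.338 ≈ +$532.5 billion.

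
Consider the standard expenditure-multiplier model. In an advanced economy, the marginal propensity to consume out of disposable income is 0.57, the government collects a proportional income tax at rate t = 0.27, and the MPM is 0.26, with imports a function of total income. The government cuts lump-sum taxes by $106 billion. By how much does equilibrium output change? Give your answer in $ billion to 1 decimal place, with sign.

A lump-sum tax change of −$106 billion shifts disposable income by +$106 billion; first-round consumption changes by −c × ΔT = −0.57 × (−$106 billion) = +$60.42 billion.
Expenditure multiplier = 1/(1 − c(1−t) + m) = 1/(1 − 0.57×0.73 + 0.26) = 1/0.8439 ≈ 1.185.
The tax multiplier is −c × k ≈ −0.675, so ΔY = k × (−c·ΔT) = (+$60.42 billion) / 0.8439 ≈ +$71.6 billion.

+$71.6 billion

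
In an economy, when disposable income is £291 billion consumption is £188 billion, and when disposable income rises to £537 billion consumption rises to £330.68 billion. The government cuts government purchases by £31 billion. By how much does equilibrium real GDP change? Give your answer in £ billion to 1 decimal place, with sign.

MPC = ΔC/ΔYd = (330.68 − 188)/(537 − 291) = 142.68/246 = 0.58.
Expenditure multiplier = 1/(1 − MPC) = 1/(1 − 0.58) = 1/0.42 ≈ 2.381.
ΔY = k × ΔG = (−£31 billion) / 0.42 ≈ −£73.8 billion.

−£73.8 billion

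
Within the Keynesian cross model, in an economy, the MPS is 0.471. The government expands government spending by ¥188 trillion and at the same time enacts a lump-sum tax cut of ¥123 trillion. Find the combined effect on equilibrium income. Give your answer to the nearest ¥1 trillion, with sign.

+¥537 trillion

MPC = 1 − MPS = 1 − 0.471 = 0.529.
Expenditure multiplier = 1/(1 − MPC) = 1/(1 − 0.529) = 1/0.471 ≈ 2.123.
ΔG contributes k·ΔG = (+¥188 trillion) / 0.471 ≈ +¥399.2 trillion.
ΔT of −¥123 trillion changes first-round spending by −c·ΔT = +¥65.067 trillion, contributing k·(−c·ΔT) = (+¥65.067 trillion) / 0.471 ≈ +¥138.1 trillion.
Net ΔY = k(ΔG − c·ΔT) = (+¥253.067 trillion) / 0.471 ≈ +¥537 trillion.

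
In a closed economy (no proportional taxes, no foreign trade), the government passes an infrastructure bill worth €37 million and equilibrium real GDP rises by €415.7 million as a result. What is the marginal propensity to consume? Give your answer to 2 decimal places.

0.91

Implied spending multiplier k = ΔY/ΔG = 415.7/37 ≈ 11.2351.
Since k = 1/(1 − MPC), MPC = 1 − 1/k = 1 − ΔG/ΔY = 1 − 37/415.7 ≈ 0.91.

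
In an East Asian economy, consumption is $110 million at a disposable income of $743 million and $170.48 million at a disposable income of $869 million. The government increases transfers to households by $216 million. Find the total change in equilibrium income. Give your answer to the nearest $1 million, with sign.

+$199 million

MPC = ΔC/ΔYd = (170.48 − 110)/(869 − 743) = 60.48/126 = 0.48.
The transfer change shifts disposable income by +$216 million, so first-round consumption changes by c·ΔTR = 0.48 × (+$216 million) = +$103.68 million.
Expenditure multiplier = 1/(1 − MPC) = 1/(1 − 0.48) = 1/0.52 ≈ 1.923.
The transfer multiplier is c × k ≈ 0.923, so ΔY = k × (c·ΔTR) = (+$103.68 million) / 0.52 ≈ +$199 million.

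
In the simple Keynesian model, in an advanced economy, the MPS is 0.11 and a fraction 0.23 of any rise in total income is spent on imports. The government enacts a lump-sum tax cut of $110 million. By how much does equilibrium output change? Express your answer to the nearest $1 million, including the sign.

+$288 million

MPC = 1 − MPS = 1 − 0.11 = 0.89.
A lump-sum tax change of −$110 million shifts disposable income by +$110 million; first-round consumption changes by −c × ΔT = −0.89 × (−$110 million) = +$97.9 million.
Expenditure multiplier = 1/(1 − c + m) = 1/(1 − 0.89 + 0.23) = 1/0.34 ≈ 2.941.
The tax multiplier is −c × k ≈ −2.618, so ΔY = k × (−c·ΔT) = (+$97.9 million) / 0.34 ≈ +$288 million.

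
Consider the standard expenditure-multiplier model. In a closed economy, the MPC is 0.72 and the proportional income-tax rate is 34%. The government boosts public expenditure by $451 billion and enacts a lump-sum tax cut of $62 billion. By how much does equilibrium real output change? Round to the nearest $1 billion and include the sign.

Expenditure multiplier = 1/(1 − c(1−t)) = 1/(1 − 0.72×0.66) = 1/0.5248 ≈ 1.905.
ΔG contributes k·ΔG = (+$451 billion) / 0.5248 ≈ +$859.4 billion.
ΔT of −$62 billion changes first-round spending by −c·ΔT = +$44.64 billion, contributing k·(−c·ΔT) = (+$44.64 billion) / 0.5248 ≈ +$85.1 billion.
Net ΔY = k(ΔG − c·ΔT) = (+$495.64 billion) / 0.5248 ≈ +$944 billion.

+$944 billion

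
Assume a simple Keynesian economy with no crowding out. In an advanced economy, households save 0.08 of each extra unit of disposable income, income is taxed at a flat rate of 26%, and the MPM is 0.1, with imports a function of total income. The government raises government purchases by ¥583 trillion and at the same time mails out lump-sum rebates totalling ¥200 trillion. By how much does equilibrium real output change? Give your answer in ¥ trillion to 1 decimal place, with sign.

+¥1,829.7 trillion

MPC = 1 − MPS = 1 − 0.08 = 0.92.
Expenditure multiplier = 1/(1 − c(1−t) + m) = 1/(1 − 0.92×0.74 + 0.1) = 1/0.4192 ≈ 2.385.
ΔG contributes k·ΔG = (+¥583 trillion) / 0.4192 ≈ +¥1,390.7 trillion.
ΔT of −¥200 trillion changes first-round spending by −c·ΔT = +¥184 trillion, contributing k·(−c·ΔT) = (+¥184 trillion) / 0.4192 ≈ +¥438.9 trillion.
Net ΔY = k(ΔG − c·ΔT) = (+¥767 trillion) / 0.4192 ≈ +¥1,829.7 trillion.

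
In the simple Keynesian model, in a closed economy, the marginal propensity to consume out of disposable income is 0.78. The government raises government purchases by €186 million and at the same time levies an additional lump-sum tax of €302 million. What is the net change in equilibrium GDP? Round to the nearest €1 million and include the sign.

Expenditure multiplier = 1/(1 − MPC) = 1/(1 − 0.78) = 1/0.22 ≈ 4.545.
ΔG contributes k·ΔG = (+€186 million) / 0.22 ≈ +€845.5 million.
ΔT of +€302 million changes first-round spending by −c·ΔT = −€235.56 million, contributing k·(−c·ΔT) = (−€235.56 million) / 0.22 ≈ −€1,070.7 million.
Net ΔY = k(ΔG − c·ΔT) = (−€49.56 million) / 0.22 ≈ −€225 million.

−€225 million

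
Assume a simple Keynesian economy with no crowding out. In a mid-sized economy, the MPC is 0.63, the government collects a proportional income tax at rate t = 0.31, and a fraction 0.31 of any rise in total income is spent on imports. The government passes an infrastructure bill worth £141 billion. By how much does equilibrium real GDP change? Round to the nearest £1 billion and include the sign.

+£161 billion

Spending multiplier = 1/(1 − c(1−t) + m) = 1/(1 − 0.63×0.69 + 0.31) = 1/0.8753 ≈ 1.142.
ΔY = k × ΔG = (+£141 billion) / 0.8753 ≈ +£161 billion.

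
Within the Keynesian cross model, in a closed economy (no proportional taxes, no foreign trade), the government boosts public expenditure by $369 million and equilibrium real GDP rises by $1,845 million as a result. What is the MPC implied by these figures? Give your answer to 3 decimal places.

Implied spending multiplier k = ΔY/ΔG = 1,845/369 = 5.
Since k = 1/(1 − MPC), MPC = 1 − 1/k = 1 − ΔG/ΔY = 1 − 369/1,845 = 0.800.

0.800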